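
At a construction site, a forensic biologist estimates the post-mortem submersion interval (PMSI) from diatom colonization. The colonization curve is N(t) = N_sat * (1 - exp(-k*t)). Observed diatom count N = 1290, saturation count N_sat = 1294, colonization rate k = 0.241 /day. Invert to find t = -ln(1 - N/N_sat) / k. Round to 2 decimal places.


PMSI from diatom colonization curve:
N / N_sat = 1290 / 1294 = 0.996909
1 - N/N_sat = 0.003091
ln(1 - N/N_sat) = -5.779261
t = -ln(1 - N/N_sat) / k = -(-5.779261) / 0.241 = 23.98 days

23.98


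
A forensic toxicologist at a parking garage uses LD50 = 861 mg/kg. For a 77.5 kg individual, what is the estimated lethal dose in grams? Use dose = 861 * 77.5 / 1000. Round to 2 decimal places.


Lethal dose calculation:
Lethal dose = LD50 * body_weight / 1000
= 861 * 77.5 / 1000
= 66727.5 / 1000
= 66.73 g

66.73


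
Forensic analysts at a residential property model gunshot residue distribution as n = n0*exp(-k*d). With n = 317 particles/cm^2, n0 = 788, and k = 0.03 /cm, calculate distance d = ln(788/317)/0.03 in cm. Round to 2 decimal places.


GSR distance calculation:
n0/n = 788 / 317 = 2.485804
ln(n0/n) = 0.910596
d = 0.910596 / 0.03 = 30.35 cm

30.35


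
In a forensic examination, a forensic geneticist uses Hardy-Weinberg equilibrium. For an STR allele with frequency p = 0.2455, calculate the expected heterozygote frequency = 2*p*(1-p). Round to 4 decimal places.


Hardy-Weinberg heterozygote frequency:
q = 1 - p = 1 - 0.2455 = 0.7545
2pq = 2 * 0.2455 * 0.7545 = 0.3705

0.3705


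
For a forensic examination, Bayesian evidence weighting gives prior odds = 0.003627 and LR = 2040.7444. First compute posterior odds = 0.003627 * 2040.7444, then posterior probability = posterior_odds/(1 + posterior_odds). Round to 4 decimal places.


Bayesian evidence evaluation:
Posterior odds = prior_odds * LR = 0.003627 * 2040.7444 = 7.40178
Posterior probability = posterior_odds / (1 + posterior_odds)
= 7.40178 / (1 + 7.40178)
= 7.40178 / 8.40178
= 0.8810

0.8810


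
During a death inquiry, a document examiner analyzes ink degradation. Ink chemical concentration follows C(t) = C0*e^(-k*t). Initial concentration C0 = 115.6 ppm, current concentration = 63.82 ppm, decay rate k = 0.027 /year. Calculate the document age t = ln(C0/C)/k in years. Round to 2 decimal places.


Document age estimation:
C0/C = 115.6 / 63.82 = 1.811344
ln(C0/C) = 0.594069
t = 0.594069 / 0.027 = 22.00 years

22.00


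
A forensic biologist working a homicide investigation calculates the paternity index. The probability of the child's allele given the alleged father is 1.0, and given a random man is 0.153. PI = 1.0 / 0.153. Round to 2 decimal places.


Paternity Index calculation:
PI = P(allele|father) / P(allele|random)
PI = 1.0 / 0.153
PI = 6.54

6.54


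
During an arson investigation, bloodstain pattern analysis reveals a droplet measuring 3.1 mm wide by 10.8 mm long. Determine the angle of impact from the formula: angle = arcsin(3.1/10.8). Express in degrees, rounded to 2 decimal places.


Blood spatter impact angle calculation:
width / length = 3.1 / 10.8 = 0.287037
angle = arcsin(0.287037)
angle = 16.68 degrees

16.68


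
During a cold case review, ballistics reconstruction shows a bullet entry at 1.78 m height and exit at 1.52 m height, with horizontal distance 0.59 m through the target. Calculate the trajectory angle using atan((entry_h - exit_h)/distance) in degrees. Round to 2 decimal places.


Bullet trajectory angle:
Height difference = 1.78 - 1.52 = 0.26 m
angle = atan(0.26 / 0.59)
angle = atan(0.440678)
angle = 23.78 degrees

23.78


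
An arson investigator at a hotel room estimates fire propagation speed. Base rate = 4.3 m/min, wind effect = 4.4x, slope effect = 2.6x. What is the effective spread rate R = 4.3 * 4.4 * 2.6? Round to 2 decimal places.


Fire spread rate calculation:
R = R0 * wind_factor * slope_factor
= 4.3 * 4.4 * 2.6
= 18.92 * 2.6
= 49.19 m/min

49.19


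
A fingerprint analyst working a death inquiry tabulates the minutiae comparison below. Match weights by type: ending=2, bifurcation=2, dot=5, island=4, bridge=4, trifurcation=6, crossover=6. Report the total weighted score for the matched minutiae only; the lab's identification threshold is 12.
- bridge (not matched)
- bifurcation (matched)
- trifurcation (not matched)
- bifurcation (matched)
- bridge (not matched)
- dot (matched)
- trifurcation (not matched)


Weighted minutiae match score:
  bridge: not matched, +0
  bifurcation: matched, +2 (running total 2)
  trifurcation: not matched, +0
  bifurcation: matched, +2 (running total 4)
  bridge: not matched, +0
  dot: matched, +5 (running total 9)
  trifurcation: not matched, +0
Total score = 9
Threshold = 12; verdict = inconclusive

9


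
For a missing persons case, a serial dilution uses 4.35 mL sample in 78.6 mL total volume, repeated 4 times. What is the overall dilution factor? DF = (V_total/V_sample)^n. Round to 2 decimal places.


Dilution factor calculation:
Single dilution = V_total / V_sample = 78.6 / 4.35 ≈ 18.068966
Number of dilutions = 4
Total DF = (78.6 / 4.35)^4 (full precision, rounded at the end) = 106594.10

106594.10


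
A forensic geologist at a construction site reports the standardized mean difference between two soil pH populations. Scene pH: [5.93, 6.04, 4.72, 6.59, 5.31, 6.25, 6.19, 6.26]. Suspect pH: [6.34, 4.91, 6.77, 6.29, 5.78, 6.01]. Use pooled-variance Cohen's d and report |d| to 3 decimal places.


Pooled-variance Cohen's d for soil pH comparison:
Scene mean = 47.29 / 8 = 5.91125
Suspect mean = 36.1 / 6 = 6.016667
Scene sample variance s_s^2 = 0.36747
Suspect sample variance s_c^2 = 0.405507
Pooled variance = ((n_s-1)*s_s^2 + (n_c-1)*s_c^2) / (n_s + n_c - 2) = 0.383318
Pooled SD = sqrt(0.383318) = 0.619127
Mean difference = -0.105417
|d| = |-0.105417| / 0.619127 = 0.170

0.170


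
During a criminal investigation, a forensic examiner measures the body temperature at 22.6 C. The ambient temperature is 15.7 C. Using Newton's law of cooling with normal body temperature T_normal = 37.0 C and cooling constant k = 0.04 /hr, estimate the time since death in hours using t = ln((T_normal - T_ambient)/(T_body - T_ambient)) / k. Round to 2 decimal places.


Using Newton's law of cooling:
t = ln((T_normal - T_ambient) / (T_body - T_ambient)) / k
T_normal - T_ambient = 21.3
T_body - T_ambient = 6.9
Ratio = 3.086957
ln(ratio) = 1.127186
t = 1.127186 / 0.04 = 28.18 hours

28.18


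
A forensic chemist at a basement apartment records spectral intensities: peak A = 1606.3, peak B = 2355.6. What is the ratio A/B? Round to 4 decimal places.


Spectral peak ratio:
Peak A = 1606.3 counts
Peak B = 2355.6 counts
Ratio = 1606.3 / 2355.6 = 0.6819

0.6819


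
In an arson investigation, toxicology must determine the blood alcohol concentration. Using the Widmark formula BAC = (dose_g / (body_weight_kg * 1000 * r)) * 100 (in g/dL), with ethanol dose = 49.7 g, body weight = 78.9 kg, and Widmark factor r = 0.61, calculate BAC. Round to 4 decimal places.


Applying the Widmark formula:
BAC = (dose_g / (body_wt * 1000 * r)) * 100
Denominator = 78.9 * 1000 * 0.61 = 48129
BAC = (49.7 / 48129) * 100
BAC = 0.1033 g/dL

0.1033


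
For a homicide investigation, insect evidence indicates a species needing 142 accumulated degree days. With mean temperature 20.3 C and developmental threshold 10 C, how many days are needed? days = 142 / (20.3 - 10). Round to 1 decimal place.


Insect development time:
Effective temperature = avg_temp - T_base = 20.3 - 10 = 10.3 C
Days = ADD / effective_temp = 142 / 10.3 = 13.8 days

13.8


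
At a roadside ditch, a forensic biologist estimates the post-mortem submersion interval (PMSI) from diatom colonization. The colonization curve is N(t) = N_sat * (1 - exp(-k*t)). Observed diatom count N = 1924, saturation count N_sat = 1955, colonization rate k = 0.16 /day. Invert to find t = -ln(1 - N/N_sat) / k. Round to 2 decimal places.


PMSI from diatom colonization curve:
N / N_sat = 1924 / 1955 = 0.984143
1 - N/N_sat = 0.015857
ln(1 - N/N_sat) = -4.144144
t = -ln(1 - N/N_sat) / k = -(-4.144144) / 0.16 = 25.90 days

25.90


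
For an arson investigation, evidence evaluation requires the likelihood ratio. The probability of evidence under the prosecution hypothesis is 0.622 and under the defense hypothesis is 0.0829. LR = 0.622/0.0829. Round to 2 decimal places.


Likelihood ratio calculation:
LR = P(E|Hp) / P(E|Hd)
LR = 0.622 / 0.0829
LR = 7.50

7.50


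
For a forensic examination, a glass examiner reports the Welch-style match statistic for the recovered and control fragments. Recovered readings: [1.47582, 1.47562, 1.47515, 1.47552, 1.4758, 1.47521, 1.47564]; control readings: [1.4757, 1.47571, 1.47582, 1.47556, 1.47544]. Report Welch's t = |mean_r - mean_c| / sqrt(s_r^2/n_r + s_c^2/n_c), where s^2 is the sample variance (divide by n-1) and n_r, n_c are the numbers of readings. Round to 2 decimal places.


Welch's t-criterion for glass RI comparison:
Recovered mean = sum / n_r = 10.32876 / 7 = 1.4755371
Control mean = sum / n_c = 7.37823 / 5 = 1.475646
Recovered sample variance s_r^2 = 7.06238e-08
Control sample variance s_c^2 = 2.178e-08
Welch SE (unpooled) = sqrt(s_r^2/n_r + s_c^2/n_c) = sqrt(1.00891e-08 + 4.356e-09) = sqrt(1.44451e-08) = 0.000120188
|mean_r - mean_c| = 0.000108857
t = 0.000108857 / 0.000120188 = 0.91

0.91


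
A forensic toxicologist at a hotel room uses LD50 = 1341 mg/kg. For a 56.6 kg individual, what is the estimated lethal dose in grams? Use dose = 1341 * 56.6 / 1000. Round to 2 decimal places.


Lethal dose calculation:
Lethal dose = LD50 * body_weight / 1000
= 1341 * 56.6 / 1000
= 75900.6 / 1000
= 75.90 g

75.90


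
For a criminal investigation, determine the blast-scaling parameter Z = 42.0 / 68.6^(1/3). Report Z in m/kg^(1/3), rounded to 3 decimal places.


Scaled distance calculation:
W^(1/3) = 68.6^(1/3) = 4.093625
Z = R / W^(1/3) = 42.0 / 4.093625
Z = 10.260 m/kg^(1/3)

10.260


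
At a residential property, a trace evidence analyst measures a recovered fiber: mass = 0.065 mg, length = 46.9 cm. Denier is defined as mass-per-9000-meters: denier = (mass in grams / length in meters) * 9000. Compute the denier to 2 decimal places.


Denier calculation:
Mass in grams = 0.065 mg / 1000 = 0.000065 g
Length in meters = 46.9 cm / 100 = 0.469 m
Linear density = mass / length = 0.000065 / 0.469 = 0.00013859 g/m
Denier = (g/m) * 9000 = 0.00013859 * 9000 = 1.25

1.25


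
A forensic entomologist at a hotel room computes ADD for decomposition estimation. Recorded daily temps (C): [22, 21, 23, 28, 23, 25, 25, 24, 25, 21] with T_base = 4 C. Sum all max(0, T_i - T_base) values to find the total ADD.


Computing ADD day by day:
Day 1: max(0, 22 - 4) = 18
Day 2: max(0, 21 - 4) = 17
Day 3: max(0, 23 - 4) = 19
Day 4: max(0, 28 - 4) = 24
Day 5: max(0, 23 - 4) = 19
Day 6: max(0, 25 - 4) = 21
Day 7: max(0, 25 - 4) = 21
Day 8: max(0, 24 - 4) = 20
Day 9: max(0, 25 - 4) = 21
Day 10: max(0, 21 - 4) = 17
Total ADD = 197

197


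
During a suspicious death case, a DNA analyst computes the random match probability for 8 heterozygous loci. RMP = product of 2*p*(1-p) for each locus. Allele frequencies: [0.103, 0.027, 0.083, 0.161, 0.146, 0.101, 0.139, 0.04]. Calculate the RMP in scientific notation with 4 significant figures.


Computing RMP for 8 loci:
Locus 1: 2 * 0.103 * 0.897 = 0.184782
Locus 2: 2 * 0.027 * 0.973 = 0.052542
Locus 3: 2 * 0.083 * 0.917 = 0.152222
Locus 4: 2 * 0.161 * 0.839 = 0.270158
Locus 5: 2 * 0.146 * 0.854 = 0.249368
Locus 6: 2 * 0.101 * 0.899 = 0.181598
Locus 7: 2 * 0.139 * 0.861 = 0.239358
Locus 8: 2 * 0.04 * 0.96 = 0.0768
RMP = 3.324e-07

3.324e-07


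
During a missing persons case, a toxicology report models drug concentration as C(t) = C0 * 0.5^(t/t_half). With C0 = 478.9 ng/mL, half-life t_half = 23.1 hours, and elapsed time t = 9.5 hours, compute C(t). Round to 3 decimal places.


Drug concentration decay:
Number of half-lives = t / t_half = 9.5 / 23.1 = 0.411255
Decay factor = 0.5^0.411255 = 0.75196895
C(t) = 478.9 * 0.75196895 = 360.118 ng/mL

360.118


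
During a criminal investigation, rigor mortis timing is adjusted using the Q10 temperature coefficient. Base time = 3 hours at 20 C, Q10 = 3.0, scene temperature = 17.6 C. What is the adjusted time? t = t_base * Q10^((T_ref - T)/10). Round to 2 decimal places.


Rigor mortis time adjustment:
Exponent = (T_ref - T_actual) / 10 = (20 - 17.6) / 10 = 0.24
Q10 factor = 3.0^0.24 = 1.30169
t_adjusted = 3 * 1.30169 = 3.91 hours

3.91


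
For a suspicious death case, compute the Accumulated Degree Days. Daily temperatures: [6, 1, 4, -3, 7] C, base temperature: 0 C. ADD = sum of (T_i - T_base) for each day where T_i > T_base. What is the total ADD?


Computing ADD day by day:
Day 1: max(0, 6 - 0) = 6
Day 2: max(0, 1 - 0) = 1
Day 3: max(0, 4 - 0) = 4
Day 4: max(0, -3 - 0) = 0
Day 5: max(0, 7 - 0) = 7
Total ADD = 18

18


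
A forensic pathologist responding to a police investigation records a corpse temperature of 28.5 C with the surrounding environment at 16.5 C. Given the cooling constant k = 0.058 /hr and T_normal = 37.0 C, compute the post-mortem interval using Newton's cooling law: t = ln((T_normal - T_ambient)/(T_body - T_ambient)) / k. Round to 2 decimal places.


Using Newton's law of cooling:
t = ln((T_normal - T_ambient) / (T_body - T_ambient)) / k
T_normal - T_ambient = 20.5
T_body - T_ambient = 12.0
Ratio = 1.708333
ln(ratio) = 0.535518
t = 0.535518 / 0.058 = 9.23 hours

9.23


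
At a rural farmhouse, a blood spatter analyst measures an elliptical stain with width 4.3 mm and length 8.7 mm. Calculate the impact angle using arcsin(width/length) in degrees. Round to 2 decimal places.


Blood spatter impact angle calculation:
width / length = 4.3 / 8.7 = 0.494253
angle = arcsin(0.494253)
angle = 29.62 degrees

29.62


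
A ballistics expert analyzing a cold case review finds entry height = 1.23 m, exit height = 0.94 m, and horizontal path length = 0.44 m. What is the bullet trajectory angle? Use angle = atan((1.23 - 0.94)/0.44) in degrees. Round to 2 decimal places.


Bullet trajectory angle:
Height difference = 1.23 - 0.94 = 0.29 m
angle = atan(0.29 / 0.44)
angle = atan(0.659091)
angle = 33.39 degrees

33.39


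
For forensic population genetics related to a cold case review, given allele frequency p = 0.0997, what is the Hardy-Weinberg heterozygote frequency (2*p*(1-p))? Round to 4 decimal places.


Hardy-Weinberg heterozygote frequency:
q = 1 - p = 1 - 0.0997 = 0.9003
2pq = 2 * 0.0997 * 0.9003 = 0.1795

0.1795


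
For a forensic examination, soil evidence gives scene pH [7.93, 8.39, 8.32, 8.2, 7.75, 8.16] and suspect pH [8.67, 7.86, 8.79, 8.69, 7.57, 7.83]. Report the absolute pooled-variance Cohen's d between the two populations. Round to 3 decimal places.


Pooled-variance Cohen's d for soil pH comparison:
Scene mean = 48.75 / 6 = 8.125
Suspect mean = 49.41 / 6 = 8.235
Scene sample variance s_s^2 = 0.05875
Suspect sample variance s_c^2 = 0.29023
Pooled variance = ((n_s-1)*s_s^2 + (n_c-1)*s_c^2) / (n_s + n_c - 2) = 0.17449
Pooled SD = sqrt(0.17449) = 0.41772
Mean difference = -0.11
|d| = |-0.11| / 0.41772 = 0.263

0.263


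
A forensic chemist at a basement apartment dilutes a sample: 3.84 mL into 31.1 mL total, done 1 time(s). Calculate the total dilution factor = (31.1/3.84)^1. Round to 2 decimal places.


Dilution factor calculation:
Single dilution = V_total / V_sample = 31.1 / 3.84 ≈ 8.098958
Number of dilutions = 1
Total DF = (31.1 / 3.84)^1 (full precision, rounded at the end) = 8.10

8.10


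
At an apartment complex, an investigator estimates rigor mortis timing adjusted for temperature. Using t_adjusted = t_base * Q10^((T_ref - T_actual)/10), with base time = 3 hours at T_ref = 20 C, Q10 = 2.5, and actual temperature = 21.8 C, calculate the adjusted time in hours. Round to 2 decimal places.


Rigor mortis time adjustment:
Exponent = (T_ref - T_actual) / 10 = (20 - 21.8) / 10 = -0.18
Q10 factor = 2.5^-0.18 = 0.84795
t_adjusted = 3 * 0.84795 = 2.54 hours

2.54


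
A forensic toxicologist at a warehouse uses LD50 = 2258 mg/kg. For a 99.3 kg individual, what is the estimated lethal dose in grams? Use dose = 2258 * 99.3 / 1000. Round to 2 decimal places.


Lethal dose calculation:
Lethal dose = LD50 * body_weight / 1000
= 2258 * 99.3 / 1000
= 224219.4 / 1000
= 224.22 g

224.22


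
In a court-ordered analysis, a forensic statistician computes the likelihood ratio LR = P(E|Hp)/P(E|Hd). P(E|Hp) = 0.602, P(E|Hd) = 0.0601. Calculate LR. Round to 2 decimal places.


Likelihood ratio calculation:
LR = P(E|Hp) / P(E|Hd)
LR = 0.602 / 0.0601
LR = 10.02

10.02


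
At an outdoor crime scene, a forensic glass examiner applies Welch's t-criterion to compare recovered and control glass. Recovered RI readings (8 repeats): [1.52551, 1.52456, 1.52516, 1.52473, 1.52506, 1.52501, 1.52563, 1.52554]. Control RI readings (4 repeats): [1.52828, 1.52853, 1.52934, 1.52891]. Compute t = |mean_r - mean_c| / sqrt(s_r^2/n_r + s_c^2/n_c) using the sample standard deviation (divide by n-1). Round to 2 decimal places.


Welch's t-criterion for glass RI comparison:
Recovered mean = sum / n_r = 12.2012 / 8 = 1.52515
Control mean = sum / n_c = 6.11506 / 4 = 1.528765
Recovered sample variance s_r^2 = 1.52057e-07
Control sample variance s_c^2 = 2.14033e-07
Welch SE (unpooled) = sqrt(s_r^2/n_r + s_c^2/n_c) = sqrt(1.90071e-08 + 5.35083e-08) = sqrt(7.25154e-08) = 0.000269287
|mean_r - mean_c| = 0.003615
t = 0.003615 / 0.000269287 = 13.42

13.42


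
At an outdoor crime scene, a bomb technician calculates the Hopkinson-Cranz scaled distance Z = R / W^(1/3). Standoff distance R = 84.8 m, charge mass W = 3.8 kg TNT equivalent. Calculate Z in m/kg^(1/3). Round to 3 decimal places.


Scaled distance calculation:
W^(1/3) = 3.8^(1/3) = 1.560491
Z = R / W^(1/3) = 84.8 / 1.560491
Z = 54.342 m/kg^(1/3)

54.342


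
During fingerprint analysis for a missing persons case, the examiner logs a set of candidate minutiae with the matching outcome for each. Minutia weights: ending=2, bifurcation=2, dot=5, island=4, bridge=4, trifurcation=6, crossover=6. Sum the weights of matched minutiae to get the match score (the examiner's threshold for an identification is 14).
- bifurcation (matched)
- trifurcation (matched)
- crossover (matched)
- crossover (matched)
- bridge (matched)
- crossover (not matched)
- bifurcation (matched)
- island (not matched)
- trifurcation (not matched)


Weighted minutiae match score:
  bifurcation: matched, +2 (running total 2)
  trifurcation: matched, +6 (running total 8)
  crossover: matched, +6 (running total 14)
  crossover: matched, +6 (running total 20)
  bridge: matched, +4 (running total 24)
  crossover: not matched, +0
  bifurcation: matched, +2 (running total 26)
  island: not matched, +0
  trifurcation: not matched, +0
Total score = 26
Threshold = 14; verdict = identification

26


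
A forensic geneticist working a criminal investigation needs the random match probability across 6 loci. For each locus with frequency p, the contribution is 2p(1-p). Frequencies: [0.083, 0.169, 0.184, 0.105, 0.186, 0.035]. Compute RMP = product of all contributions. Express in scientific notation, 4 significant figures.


Computing RMP for 6 loci:
Locus 1: 2 * 0.083 * 0.917 = 0.152222
Locus 2: 2 * 0.169 * 0.831 = 0.280878
Locus 3: 2 * 0.184 * 0.816 = 0.300288
Locus 4: 2 * 0.105 * 0.895 = 0.18795
Locus 5: 2 * 0.186 * 0.814 = 0.302808
Locus 6: 2 * 0.035 * 0.965 = 0.06755
RMP = 4.936e-05

4.936e-05


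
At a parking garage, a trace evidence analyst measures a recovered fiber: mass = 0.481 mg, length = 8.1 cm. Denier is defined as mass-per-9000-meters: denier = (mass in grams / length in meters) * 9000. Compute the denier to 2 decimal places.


Denier calculation:
Mass in grams = 0.481 mg / 1000 = 0.000481 g
Length in meters = 8.1 cm / 100 = 0.081 m
Linear density = mass / length = 0.000481 / 0.081 = 0.00593827 g/m
Denier = (g/m) * 9000 = 0.00593827 * 9000 = 53.44

53.44


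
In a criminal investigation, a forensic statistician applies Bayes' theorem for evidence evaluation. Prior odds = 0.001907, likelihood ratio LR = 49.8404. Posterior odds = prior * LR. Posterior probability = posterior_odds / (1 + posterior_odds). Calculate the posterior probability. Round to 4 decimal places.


Bayesian evidence evaluation:
Posterior odds = prior_odds * LR = 0.001907 * 49.8404 = 0.09504564
Posterior probability = posterior_odds / (1 + posterior_odds)
= 0.09504564 / (1 + 0.09504564)
= 0.09504564 / 1.09504564
= 0.0868

0.0868


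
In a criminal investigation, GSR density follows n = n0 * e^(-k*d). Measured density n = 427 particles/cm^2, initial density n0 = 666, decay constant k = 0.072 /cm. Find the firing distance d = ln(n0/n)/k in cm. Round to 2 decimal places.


GSR distance calculation:
n0/n = 666 / 427 = 1.559719
ln(n0/n) = 0.444506
d = 0.444506 / 0.072 = 6.17 cm

6.17


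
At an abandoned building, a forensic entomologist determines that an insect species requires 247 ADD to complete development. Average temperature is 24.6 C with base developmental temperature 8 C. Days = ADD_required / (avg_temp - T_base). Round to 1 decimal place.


Insect development time:
Effective temperature = avg_temp - T_base = 24.6 - 8 = 16.6 C
Days = ADD / effective_temp = 247 / 16.6 = 14.9 days

14.9


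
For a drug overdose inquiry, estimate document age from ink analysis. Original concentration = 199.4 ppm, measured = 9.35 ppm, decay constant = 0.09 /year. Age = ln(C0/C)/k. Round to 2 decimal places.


Document age estimation:
C0/C = 199.4 / 9.35 = 21.326203
ln(C0/C) = 3.059937
t = 3.059937 / 0.09 = 34.00 years

34.00


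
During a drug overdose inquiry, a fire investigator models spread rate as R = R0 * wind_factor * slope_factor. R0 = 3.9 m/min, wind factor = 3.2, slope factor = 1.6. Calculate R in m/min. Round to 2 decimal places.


Fire spread rate calculation:
R = R0 * wind_factor * slope_factor
= 3.9 * 3.2 * 1.6
= 12.48 * 1.6
= 19.97 m/min

19.97


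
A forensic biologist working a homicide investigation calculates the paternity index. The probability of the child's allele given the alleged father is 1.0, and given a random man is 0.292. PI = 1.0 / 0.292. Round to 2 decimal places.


Paternity Index calculation:
PI = P(allele|father) / P(allele|random)
PI = 1.0 / 0.292
PI = 3.42

3.42


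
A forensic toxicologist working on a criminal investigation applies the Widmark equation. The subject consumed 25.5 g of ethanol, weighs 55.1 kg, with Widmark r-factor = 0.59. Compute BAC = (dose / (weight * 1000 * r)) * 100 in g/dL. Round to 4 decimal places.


Applying the Widmark formula:
BAC = (dose_g / (body_wt * 1000 * r)) * 100
Denominator = 55.1 * 1000 * 0.59 = 32509
BAC = (25.5 / 32509) * 100
BAC = 0.0784 g/dL

0.0784


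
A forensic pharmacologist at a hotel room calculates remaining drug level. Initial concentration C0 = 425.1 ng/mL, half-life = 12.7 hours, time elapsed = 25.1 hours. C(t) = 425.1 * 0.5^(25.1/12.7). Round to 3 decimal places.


Drug concentration decay:
Number of half-lives = t / t_half = 25.1 / 12.7 = 1.976378
Decay factor = 0.5^1.976378 = 0.25412708
C(t) = 425.1 * 0.25412708 = 108.029 ng/mL

108.029


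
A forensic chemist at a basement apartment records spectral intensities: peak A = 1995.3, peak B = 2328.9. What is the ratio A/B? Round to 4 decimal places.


Spectral peak ratio:
Peak A = 1995.3 counts
Peak B = 2328.9 counts
Ratio = 1995.3 / 2328.9 = 0.8568

0.8568


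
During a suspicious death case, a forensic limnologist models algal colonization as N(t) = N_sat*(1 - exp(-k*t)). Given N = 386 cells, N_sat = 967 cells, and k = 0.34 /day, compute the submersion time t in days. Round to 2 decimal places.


PMSI from diatom colonization curve:
N / N_sat = 386 / 967 = 0.399173
1 - N/N_sat = 0.600827
ln(1 - N/N_sat) = -0.509448
t = -ln(1 - N/N_sat) / k = -(-0.509448) / 0.34 = 1.50 days

1.50


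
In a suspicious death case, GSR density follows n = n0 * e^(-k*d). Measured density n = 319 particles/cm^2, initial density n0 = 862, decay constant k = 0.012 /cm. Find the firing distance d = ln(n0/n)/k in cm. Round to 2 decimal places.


GSR distance calculation:
n0/n = 862 / 319 = 2.702194
ln(n0/n) = 0.994064
d = 0.994064 / 0.012 = 82.84 cm

82.84


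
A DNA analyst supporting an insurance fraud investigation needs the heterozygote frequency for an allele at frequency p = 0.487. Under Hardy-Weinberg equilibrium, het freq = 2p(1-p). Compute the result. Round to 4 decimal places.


Hardy-Weinberg heterozygote frequency:
q = 1 - p = 1 - 0.487 = 0.513
2pq = 2 * 0.487 * 0.513 = 0.4997

0.4997


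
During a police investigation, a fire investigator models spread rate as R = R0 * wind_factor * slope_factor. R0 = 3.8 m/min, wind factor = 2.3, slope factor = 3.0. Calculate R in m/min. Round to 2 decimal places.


Fire spread rate calculation:
R = R0 * wind_factor * slope_factor
= 3.8 * 2.3 * 3.0
= 8.74 * 3.0
= 26.22 m/min

26.22


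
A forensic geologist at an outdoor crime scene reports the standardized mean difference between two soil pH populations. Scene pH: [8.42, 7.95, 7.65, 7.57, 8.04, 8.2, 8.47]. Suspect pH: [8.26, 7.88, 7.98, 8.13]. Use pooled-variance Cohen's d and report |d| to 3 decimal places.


Pooled-variance Cohen's d for soil pH comparison:
Scene mean = 56.3 / 7 = 8.042857
Suspect mean = 32.25 / 4 = 8.0625
Scene sample variance s_s^2 = 0.122657
Suspect sample variance s_c^2 = 0.027892
Pooled variance = ((n_s-1)*s_s^2 + (n_c-1)*s_c^2) / (n_s + n_c - 2) = 0.091069
Pooled SD = sqrt(0.091069) = 0.301776
Mean difference = -0.019643
|d| = |-0.019643| / 0.301776 = 0.065

0.065


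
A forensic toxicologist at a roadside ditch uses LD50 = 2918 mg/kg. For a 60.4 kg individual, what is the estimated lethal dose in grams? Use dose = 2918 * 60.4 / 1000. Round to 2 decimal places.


Lethal dose calculation:
Lethal dose = LD50 * body_weight / 1000
= 2918 * 60.4 / 1000
= 176247.2 / 1000
= 176.25 g

176.25


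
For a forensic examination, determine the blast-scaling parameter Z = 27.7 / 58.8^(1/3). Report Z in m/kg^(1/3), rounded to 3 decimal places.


Scaled distance calculation:
W^(1/3) = 58.8^(1/3) = 3.888593
Z = R / W^(1/3) = 27.7 / 3.888593
Z = 7.123 m/kg^(1/3)

7.123


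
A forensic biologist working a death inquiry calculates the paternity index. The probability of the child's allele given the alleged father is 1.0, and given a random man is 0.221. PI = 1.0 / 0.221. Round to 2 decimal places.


Paternity Index calculation:
PI = P(allele|father) / P(allele|random)
PI = 1.0 / 0.221
PI = 4.52

4.52


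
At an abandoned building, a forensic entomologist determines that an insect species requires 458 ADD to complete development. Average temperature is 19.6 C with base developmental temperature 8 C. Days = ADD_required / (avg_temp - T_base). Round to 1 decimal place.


Insect development time:
Effective temperature = avg_temp - T_base = 19.6 - 8 = 11.6 C
Days = ADD / effective_temp = 458 / 11.6 = 39.5 days

39.5


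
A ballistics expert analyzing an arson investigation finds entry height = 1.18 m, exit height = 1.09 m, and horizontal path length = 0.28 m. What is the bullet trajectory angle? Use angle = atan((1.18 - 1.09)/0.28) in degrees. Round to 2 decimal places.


Bullet trajectory angle:
Height difference = 1.18 - 1.09 = 0.09 m
angle = atan(0.09 / 0.28)
angle = atan(0.321429)
angle = 17.82 degrees

17.82


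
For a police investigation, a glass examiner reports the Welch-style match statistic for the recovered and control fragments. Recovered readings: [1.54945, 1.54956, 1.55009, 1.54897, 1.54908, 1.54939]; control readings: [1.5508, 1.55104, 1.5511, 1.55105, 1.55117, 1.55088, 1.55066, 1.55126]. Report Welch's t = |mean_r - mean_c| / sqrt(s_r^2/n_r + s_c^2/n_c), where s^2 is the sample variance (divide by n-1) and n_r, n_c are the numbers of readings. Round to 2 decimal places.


Welch's t-criterion for glass RI comparison:
Recovered mean = sum / n_r = 9.29654 / 6 = 1.5494233
Control mean = sum / n_c = 12.40796 / 8 = 1.550995
Recovered sample variance s_r^2 = 1.57667e-07
Control sample variance s_c^2 = 4.00571e-08
Welch SE (unpooled) = sqrt(s_r^2/n_r + s_c^2/n_c) = sqrt(2.62778e-08 + 5.00714e-09) = sqrt(3.12849e-08) = 0.000176875
|mean_r - mean_c| = 0.00157167
t = 0.00157167 / 0.000176875 = 8.89

8.89


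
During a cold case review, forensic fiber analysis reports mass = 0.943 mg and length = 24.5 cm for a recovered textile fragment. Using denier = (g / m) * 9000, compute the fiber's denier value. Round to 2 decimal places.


Denier calculation:
Mass in grams = 0.943 mg / 1000 = 0.000943 g
Length in meters = 24.5 cm / 100 = 0.245 m
Linear density = mass / length = 0.000943 / 0.245 = 0.00384898 g/m
Denier = (g/m) * 9000 = 0.00384898 * 9000 = 34.64

34.64


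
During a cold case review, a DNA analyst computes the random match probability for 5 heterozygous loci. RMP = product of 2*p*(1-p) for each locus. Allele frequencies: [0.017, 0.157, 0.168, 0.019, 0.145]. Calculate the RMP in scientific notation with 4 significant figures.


Computing RMP for 5 loci:
Locus 1: 2 * 0.017 * 0.983 = 0.033422
Locus 2: 2 * 0.157 * 0.843 = 0.264702
Locus 3: 2 * 0.168 * 0.832 = 0.279552
Locus 4: 2 * 0.019 * 0.981 = 0.037278
Locus 5: 2 * 0.145 * 0.855 = 0.24795
RMP = 2.286e-05

2.286e-05


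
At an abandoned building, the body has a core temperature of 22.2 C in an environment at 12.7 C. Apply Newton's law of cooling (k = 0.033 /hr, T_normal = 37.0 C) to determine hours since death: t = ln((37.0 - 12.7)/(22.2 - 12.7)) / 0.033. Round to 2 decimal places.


Using Newton's law of cooling:
t = ln((T_normal - T_ambient) / (T_body - T_ambient)) / k
T_normal - T_ambient = 24.3
T_body - T_ambient = 9.5
Ratio = 2.557895
ln(ratio) = 0.939185
t = 0.939185 / 0.033 = 28.46 hours

28.46


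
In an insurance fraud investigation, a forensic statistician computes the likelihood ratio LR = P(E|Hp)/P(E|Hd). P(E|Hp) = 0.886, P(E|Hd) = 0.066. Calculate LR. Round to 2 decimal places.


Likelihood ratio calculation:
LR = P(E|Hp) / P(E|Hd)
LR = 0.886 / 0.066
LR = 13.42

13.42


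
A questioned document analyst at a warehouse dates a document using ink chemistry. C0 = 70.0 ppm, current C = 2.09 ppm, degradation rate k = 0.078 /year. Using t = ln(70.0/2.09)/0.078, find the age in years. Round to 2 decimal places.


Document age estimation:
C0/C = 70.0 / 2.09 = 33.492823
ln(C0/C) = 3.511331
t = 3.511331 / 0.078 = 45.02 years

45.02


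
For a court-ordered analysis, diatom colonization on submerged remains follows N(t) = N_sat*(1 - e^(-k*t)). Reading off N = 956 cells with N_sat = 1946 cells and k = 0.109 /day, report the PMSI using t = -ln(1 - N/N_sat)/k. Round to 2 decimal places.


PMSI from diatom colonization curve:
N / N_sat = 956 / 1946 = 0.491264
1 - N/N_sat = 0.508736
ln(1 - N/N_sat) = -0.675826
t = -ln(1 - N/N_sat) / k = -(-0.675826) / 0.109 = 6.20 days

6.20


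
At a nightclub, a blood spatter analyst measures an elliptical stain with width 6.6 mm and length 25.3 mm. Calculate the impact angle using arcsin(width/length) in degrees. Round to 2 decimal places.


Blood spatter impact angle calculation:
width / length = 6.6 / 25.3 = 0.26087
angle = arcsin(0.26087)
angle = 15.12 degrees

15.12


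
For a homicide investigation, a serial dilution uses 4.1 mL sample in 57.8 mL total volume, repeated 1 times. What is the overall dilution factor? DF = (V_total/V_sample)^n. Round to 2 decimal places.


Dilution factor calculation:
Single dilution = V_total / V_sample = 57.8 / 4.1 ≈ 14.097561
Number of dilutions = 1
Total DF = (57.8 / 4.1)^1 (full precision, rounded at the end) = 14.10

14.10


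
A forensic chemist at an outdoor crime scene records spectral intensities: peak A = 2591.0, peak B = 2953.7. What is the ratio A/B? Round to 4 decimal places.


Spectral peak ratio:
Peak A = 2591.0 counts
Peak B = 2953.7 counts
Ratio = 2591.0 / 2953.7 = 0.8772

0.8772


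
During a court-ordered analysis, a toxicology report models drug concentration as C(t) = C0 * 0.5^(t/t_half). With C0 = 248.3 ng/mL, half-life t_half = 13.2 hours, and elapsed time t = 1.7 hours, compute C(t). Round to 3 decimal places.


Drug concentration decay:
Number of half-lives = t / t_half = 1.7 / 13.2 = 0.128788
Decay factor = 0.5^0.128788 = 0.91459948
C(t) = 248.3 * 0.91459948 = 227.095 ng/mL

227.095


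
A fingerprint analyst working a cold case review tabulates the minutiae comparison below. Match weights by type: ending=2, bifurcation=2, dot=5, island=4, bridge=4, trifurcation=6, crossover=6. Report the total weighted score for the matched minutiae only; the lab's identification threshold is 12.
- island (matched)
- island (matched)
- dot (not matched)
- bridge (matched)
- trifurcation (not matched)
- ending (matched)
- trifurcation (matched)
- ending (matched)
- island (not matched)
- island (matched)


Weighted minutiae match score:
  island: matched, +4 (running total 4)
  island: matched, +4 (running total 8)
  dot: not matched, +0
  bridge: matched, +4 (running total 12)
  trifurcation: not matched, +0
  ending: matched, +2 (running total 14)
  trifurcation: matched, +6 (running total 20)
  ending: matched, +2 (running total 22)
  island: not matched, +0
  island: matched, +4 (running total 26)
Total score = 26
Threshold = 12; verdict = identification

26


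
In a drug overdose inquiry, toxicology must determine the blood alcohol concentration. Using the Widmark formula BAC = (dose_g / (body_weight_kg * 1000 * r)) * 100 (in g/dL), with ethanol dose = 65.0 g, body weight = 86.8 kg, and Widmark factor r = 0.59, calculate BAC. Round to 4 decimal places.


Applying the Widmark formula:
BAC = (dose_g / (body_wt * 1000 * r)) * 100
Denominator = 86.8 * 1000 * 0.59 = 51212
BAC = (65.0 / 51212) * 100
BAC = 0.1269 g/dL

0.1269


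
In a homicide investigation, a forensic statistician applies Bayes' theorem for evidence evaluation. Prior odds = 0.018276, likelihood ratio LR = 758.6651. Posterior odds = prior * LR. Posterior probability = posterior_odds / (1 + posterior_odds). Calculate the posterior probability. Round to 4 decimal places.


Bayesian evidence evaluation:
Posterior odds = prior_odds * LR = 0.018276 * 758.6651 = 13.86536
Posterior probability = posterior_odds / (1 + posterior_odds)
= 13.86536 / (1 + 13.86536)
= 13.86536 / 14.86536
= 0.9327

0.9327


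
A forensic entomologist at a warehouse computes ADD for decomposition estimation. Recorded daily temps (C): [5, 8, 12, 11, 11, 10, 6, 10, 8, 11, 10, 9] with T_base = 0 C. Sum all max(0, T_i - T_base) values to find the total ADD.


Computing ADD day by day:
Day 1: max(0, 5 - 0) = 5
Day 2: max(0, 8 - 0) = 8
Day 3: max(0, 12 - 0) = 12
Day 4: max(0, 11 - 0) = 11
Day 5: max(0, 11 - 0) = 11
Day 6: max(0, 10 - 0) = 10
Day 7: max(0, 6 - 0) = 6
Day 8: max(0, 10 - 0) = 10
Day 9: max(0, 8 - 0) = 8
Day 10: max(0, 11 - 0) = 11
Day 11: max(0, 10 - 0) = 10
Day 12: max(0, 9 - 0) = 9
Total ADD = 111

111


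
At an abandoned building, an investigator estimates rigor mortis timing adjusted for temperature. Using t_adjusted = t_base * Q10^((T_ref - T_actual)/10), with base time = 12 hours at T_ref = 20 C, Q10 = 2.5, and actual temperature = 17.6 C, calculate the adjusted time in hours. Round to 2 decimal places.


Rigor mortis time adjustment:
Exponent = (T_ref - T_actual) / 10 = (20 - 17.6) / 10 = 0.24
Q10 factor = 2.5^0.24 = 1.24596
t_adjusted = 12 * 1.24596 = 14.95 hours

14.95


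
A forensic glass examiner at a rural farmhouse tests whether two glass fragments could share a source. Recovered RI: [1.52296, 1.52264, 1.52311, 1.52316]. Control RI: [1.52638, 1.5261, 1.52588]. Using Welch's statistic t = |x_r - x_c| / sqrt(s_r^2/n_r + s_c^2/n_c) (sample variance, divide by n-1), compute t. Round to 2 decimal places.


Welch's t-criterion for glass RI comparison:
Recovered mean = sum / n_r = 6.09187 / 4 = 1.5229675
Control mean = sum / n_c = 4.57836 / 3 = 1.52612
Recovered sample variance s_r^2 = 5.48917e-08
Control sample variance s_c^2 = 6.28e-08
Welch SE (unpooled) = sqrt(s_r^2/n_r + s_c^2/n_c) = sqrt(1.37229e-08 + 2.09333e-08) = sqrt(3.46562e-08) = 0.000186162
|mean_r - mean_c| = 0.0031525
t = 0.0031525 / 0.000186162 = 16.93

16.93


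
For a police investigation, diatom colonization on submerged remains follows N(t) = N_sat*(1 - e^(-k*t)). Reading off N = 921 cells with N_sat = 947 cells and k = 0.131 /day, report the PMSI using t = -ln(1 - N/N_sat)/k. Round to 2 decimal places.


PMSI from diatom colonization curve:
N / N_sat = 921 / 947 = 0.972545
1 - N/N_sat = 0.027455
ln(1 - N/N_sat) = -3.595207
t = -ln(1 - N/N_sat) / k = -(-3.595207) / 0.131 = 27.44 days

27.44


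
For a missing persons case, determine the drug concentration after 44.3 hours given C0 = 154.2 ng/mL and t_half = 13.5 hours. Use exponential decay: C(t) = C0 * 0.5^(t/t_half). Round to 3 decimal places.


Drug concentration decay:
Number of half-lives = t / t_half = 44.3 / 13.5 = 3.281481
Decay factor = 0.5^3.281481 = 0.10284325
C(t) = 154.2 * 0.10284325 = 15.858 ng/mL

15.858


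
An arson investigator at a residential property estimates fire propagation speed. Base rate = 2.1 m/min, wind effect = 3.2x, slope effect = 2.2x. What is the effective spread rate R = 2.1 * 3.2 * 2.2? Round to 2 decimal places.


Fire spread rate calculation:
R = R0 * wind_factor * slope_factor
= 2.1 * 3.2 * 2.2
= 6.72 * 2.2
= 14.78 m/min

14.78


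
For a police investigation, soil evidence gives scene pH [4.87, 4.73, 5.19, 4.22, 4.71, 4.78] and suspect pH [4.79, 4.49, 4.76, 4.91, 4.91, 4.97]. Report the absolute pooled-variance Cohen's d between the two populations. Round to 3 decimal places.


Pooled-variance Cohen's d for soil pH comparison:
Scene mean = 28.5 / 6 = 4.75
Suspect mean = 28.83 / 6 = 4.805
Scene sample variance s_s^2 = 0.09836
Suspect sample variance s_c^2 = 0.03015
Pooled variance = ((n_s-1)*s_s^2 + (n_c-1)*s_c^2) / (n_s + n_c - 2) = 0.064255
Pooled SD = sqrt(0.064255) = 0.253486
Mean difference = -0.055
|d| = |-0.055| / 0.253486 = 0.217

0.217


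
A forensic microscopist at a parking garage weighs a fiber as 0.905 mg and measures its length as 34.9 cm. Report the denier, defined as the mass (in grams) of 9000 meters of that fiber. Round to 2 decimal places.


Denier calculation:
Mass in grams = 0.905 mg / 1000 = 0.000905 g
Length in meters = 34.9 cm / 100 = 0.349 m
Linear density = mass / length = 0.000905 / 0.349 = 0.00259312 g/m
Denier = (g/m) * 9000 = 0.00259312 * 9000 = 23.34

23.34


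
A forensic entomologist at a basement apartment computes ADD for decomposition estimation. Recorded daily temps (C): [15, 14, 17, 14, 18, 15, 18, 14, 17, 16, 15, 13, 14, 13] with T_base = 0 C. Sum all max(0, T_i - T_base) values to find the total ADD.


Computing ADD day by day:
Day 1: max(0, 15 - 0) = 15
Day 2: max(0, 14 - 0) = 14
Day 3: max(0, 17 - 0) = 17
Day 4: max(0, 14 - 0) = 14
Day 5: max(0, 18 - 0) = 18
Day 6: max(0, 15 - 0) = 15
Day 7: max(0, 18 - 0) = 18
Day 8: max(0, 14 - 0) = 14
Day 9: max(0, 17 - 0) = 17
Day 10: max(0, 16 - 0) = 16
Day 11: max(0, 15 - 0) = 15
Day 12: max(0, 13 - 0) = 13
Day 13: max(0, 14 - 0) = 14
Day 14: max(0, 13 - 0) = 13
Total ADD = 213

213


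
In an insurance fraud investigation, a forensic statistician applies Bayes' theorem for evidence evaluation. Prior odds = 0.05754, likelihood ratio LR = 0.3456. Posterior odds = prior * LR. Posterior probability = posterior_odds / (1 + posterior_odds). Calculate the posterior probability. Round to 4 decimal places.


Bayesian evidence evaluation:
Posterior odds = prior_odds * LR = 0.05754 * 0.3456 = 0.01988582
Posterior probability = posterior_odds / (1 + posterior_odds)
= 0.01988582 / (1 + 0.01988582)
= 0.01988582 / 1.01988582
= 0.0195

0.0195


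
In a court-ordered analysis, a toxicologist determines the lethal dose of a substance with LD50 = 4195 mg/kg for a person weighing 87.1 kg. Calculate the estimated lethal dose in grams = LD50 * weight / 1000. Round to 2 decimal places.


Lethal dose calculation:
Lethal dose = LD50 * body_weight / 1000
= 4195 * 87.1 / 1000
= 365384.5 / 1000
= 365.38 g

365.38
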